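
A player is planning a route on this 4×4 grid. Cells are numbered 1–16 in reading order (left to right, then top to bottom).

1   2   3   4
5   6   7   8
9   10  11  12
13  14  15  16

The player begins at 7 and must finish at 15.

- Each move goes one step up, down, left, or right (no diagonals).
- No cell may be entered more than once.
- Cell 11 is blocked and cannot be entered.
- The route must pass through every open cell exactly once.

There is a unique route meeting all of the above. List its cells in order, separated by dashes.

Need to visit all 15 open cells exactly once, starting at 7 and ending at 15.
Cell 16 has only two open neighbours (12 and 15), so the path must pass straight through it: one of those is the cell it's entered from and the other is where it exits.
Route from 7: left 1 to 6, down 2 to 14, left 1 to 13, up 3 to 1, right 3 to 4, down 3 to 16, left 1 to 15 — 14 moves in all.
Check: all 15 open cells covered.

7 - 6 - 10 - 14 - 13 - 9 - 5 - 1 - 2 - 3 - 4 - 8 - 12 - 16 - 15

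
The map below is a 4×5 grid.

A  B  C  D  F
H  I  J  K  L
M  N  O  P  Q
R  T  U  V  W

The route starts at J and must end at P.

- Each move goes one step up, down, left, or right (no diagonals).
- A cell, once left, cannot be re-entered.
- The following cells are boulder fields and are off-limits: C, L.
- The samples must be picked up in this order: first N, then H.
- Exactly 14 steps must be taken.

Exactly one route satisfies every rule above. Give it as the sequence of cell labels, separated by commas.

J, O, N, I, B, A, H, M, R, T, U, V, W, Q, P

The waypoints must appear in the order N, H, with no cell reused.
Route from J: down to O, left to N, 2× up (reaching B), left to A, 3× down (reaching R), 4× right (reaching W), up to Q, left to P — 14 moves in all.
Check: order respected (N at step 2, H at step 6); 14 moves as required.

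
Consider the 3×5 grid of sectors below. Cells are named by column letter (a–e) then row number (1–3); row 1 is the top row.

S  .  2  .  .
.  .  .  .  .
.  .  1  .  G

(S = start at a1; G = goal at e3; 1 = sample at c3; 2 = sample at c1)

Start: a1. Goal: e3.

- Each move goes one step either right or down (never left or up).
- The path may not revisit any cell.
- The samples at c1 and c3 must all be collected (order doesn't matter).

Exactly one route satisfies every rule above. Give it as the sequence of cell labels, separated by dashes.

Moves only go right or down, so the column and row indices never decrease.
Route from a1: right 2 to c1, down 2 to c3, right 2 to e3 — 6 moves in all.
Check: all required cells visited.

a1 - b1 - c1 - c2 - c3 - d3 - e3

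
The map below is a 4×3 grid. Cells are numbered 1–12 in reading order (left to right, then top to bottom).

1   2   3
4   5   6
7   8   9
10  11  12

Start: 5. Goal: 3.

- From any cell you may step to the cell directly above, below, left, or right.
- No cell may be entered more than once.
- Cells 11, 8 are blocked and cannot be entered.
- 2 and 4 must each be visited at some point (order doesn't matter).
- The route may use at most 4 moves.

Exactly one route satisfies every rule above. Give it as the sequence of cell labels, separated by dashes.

Any route must reach 2 and 4 and still end at 3 within 4 moves, so the order of the required stops is forced.
Route from 5: left 1 to 4, up 1 to 1, right 2 to 3 — 4 moves in all.
Check: all required cells visited; 4 ≤ 4 moves.

5 - 4 - 1 - 2 - 3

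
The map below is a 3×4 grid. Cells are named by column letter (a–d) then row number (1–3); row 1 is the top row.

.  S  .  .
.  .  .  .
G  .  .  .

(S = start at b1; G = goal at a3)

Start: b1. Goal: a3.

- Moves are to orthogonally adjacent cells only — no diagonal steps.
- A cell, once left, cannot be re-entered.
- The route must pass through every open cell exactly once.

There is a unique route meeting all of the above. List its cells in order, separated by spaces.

b1 a1 a2 b2 c2 c1 d1 d2 d3 c3 b3 a3

Need to visit all 12 open cells exactly once, starting at b1 and ending at a3.
Route from b1: left to a1, down to a2, 2× right (reaching c2), up to c1, right to d1, 2× down (reaching d3), 3× left (reaching a3) — 11 moves in all.
Check: all 12 open cells covered.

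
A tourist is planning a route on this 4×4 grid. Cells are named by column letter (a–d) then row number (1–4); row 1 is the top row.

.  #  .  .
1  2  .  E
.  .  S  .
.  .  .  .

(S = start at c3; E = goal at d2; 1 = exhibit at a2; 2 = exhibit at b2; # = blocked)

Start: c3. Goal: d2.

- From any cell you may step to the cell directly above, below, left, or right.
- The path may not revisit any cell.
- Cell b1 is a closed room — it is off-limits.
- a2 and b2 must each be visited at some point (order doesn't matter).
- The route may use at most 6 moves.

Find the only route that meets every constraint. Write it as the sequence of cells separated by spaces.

c3 b3 a3 a2 b2 c2 d2

Any route must reach a2 and b2 and still end at d2 within 6 moves, so the order of the required stops is forced.
Route from c3: left 2 to a3, up 1 to a2, right 3 to d2 — 6 moves in all.
Check: all required cells visited; 6 ≤ 6 moves.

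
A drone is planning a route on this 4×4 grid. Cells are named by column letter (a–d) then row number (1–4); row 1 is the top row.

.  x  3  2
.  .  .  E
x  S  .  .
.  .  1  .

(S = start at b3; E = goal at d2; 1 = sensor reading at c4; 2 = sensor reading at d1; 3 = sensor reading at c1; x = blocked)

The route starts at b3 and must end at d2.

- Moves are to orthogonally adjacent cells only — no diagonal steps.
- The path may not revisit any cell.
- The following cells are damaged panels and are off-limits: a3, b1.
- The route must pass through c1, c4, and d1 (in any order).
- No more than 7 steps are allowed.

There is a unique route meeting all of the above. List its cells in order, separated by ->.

Any route must reach c1, c4, and d1 and still end at d2 within 7 moves, so the order of the required stops is forced.
Route from b3: down to b4, right to c4, 3× up (reaching c1), right to d1, down to d2 — 7 moves in all.
Check: all required cells visited; 7 ≤ 7 moves.

b3 -> b4 -> c4 -> c3 -> c2 -> c1 -> d1 -> d2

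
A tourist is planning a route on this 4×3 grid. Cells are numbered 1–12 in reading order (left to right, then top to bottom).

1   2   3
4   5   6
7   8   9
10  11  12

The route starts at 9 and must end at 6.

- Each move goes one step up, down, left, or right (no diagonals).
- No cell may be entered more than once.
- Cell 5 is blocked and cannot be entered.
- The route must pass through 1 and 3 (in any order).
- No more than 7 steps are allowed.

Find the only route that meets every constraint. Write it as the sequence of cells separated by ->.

The 7-move cap with required stops at 1, 3 leaves no slack for detours.
Route from 9: left 2 to 7, up 2 to 1, right 2 to 3, down 1 to 6 — 7 moves in all.
Check: all required cells visited; 7 ≤ 7 moves.

9 -> 8 -> 7 -> 4 -> 1 -> 2 -> 3 -> 6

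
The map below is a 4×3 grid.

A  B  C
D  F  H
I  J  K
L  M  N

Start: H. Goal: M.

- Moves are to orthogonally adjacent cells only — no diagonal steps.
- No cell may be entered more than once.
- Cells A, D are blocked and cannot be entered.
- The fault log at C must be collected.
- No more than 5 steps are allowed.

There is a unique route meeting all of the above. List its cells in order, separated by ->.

H -> C -> B -> F -> J -> M

The 5-move cap with required stops at C leaves no slack for detours.
Route from H: up to C, left to B, 3× down (reaching M) — 5 moves in all.
Check: all required cells visited; 5 ≤ 5 moves.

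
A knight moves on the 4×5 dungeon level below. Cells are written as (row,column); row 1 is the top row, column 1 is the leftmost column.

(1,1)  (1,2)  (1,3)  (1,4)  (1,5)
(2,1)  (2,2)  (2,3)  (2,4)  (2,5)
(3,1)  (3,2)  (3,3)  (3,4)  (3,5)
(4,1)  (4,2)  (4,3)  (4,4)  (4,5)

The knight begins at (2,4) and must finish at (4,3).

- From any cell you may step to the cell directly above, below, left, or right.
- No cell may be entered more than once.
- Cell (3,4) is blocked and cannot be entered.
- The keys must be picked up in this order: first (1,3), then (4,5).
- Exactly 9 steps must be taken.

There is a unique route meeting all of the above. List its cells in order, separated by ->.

The waypoints must appear in the order (1,3), (4,5), with no cell reused.
Route from (2,4): left 1 to (2,3), up 1 to (1,3), right 2 to (1,5), down 3 to (4,5), left 2 to (4,3) — 9 moves in all.
Check: order respected ((1,3) at step 2, (4,5) at step 7); 9 moves as required.

(2,4) -> (2,3) -> (1,3) -> (1,4) -> (1,5) -> (2,5) -> (3,5) -> (4,5) -> (4,4) -> (4,3)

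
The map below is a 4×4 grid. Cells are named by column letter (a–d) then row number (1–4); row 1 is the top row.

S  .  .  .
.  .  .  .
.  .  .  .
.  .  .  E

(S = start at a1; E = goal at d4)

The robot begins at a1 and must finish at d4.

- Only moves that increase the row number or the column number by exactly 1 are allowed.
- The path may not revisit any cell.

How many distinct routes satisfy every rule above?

20

A right/down-only route from a1 to d4 makes exactly 3 down-moves and 3 right-moves in some order.
With no other constraints that would be C(6,3) = 20 routes.
That gives 20 routes.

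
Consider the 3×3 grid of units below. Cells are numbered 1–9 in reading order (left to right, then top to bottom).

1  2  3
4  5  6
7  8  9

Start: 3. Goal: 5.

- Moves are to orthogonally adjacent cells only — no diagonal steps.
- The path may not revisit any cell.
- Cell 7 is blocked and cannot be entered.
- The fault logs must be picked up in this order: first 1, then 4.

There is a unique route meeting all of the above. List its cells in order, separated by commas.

The waypoints must appear in the order 1, 4, with no cell reused.
Route from 3: left 2 to 1, down 1 to 4, right 1 to 5 — 4 moves in all.
Check: order respected (1 at step 2, 4 at step 3).

3, 2, 1, 4, 5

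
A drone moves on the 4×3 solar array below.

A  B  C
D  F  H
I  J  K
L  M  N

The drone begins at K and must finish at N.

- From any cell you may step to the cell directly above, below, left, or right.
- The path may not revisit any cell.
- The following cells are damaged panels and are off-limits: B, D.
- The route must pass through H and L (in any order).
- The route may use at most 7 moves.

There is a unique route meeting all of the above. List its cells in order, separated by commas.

K, H, F, J, I, L, M, N

Any route must reach H and L and still end at N within 7 moves, so the order of the required stops is forced.
Route from K: up 1 to H, left 1 to F, down 1 to J, left 1 to I, down 1 to L, right 2 to N — 7 moves in all.
Check: all required cells visited; 7 ≤ 7 moves.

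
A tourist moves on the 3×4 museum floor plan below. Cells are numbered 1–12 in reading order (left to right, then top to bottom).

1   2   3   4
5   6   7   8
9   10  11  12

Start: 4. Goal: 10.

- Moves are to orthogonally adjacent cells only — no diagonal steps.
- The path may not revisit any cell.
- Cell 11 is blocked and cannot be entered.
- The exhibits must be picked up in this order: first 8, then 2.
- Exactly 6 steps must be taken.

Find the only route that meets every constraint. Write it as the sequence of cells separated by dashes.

The waypoints must appear in the order 8, 2, with no cell reused.
Route from 4: down 1 to 8, left 1 to 7, up 1 to 3, left 1 to 2, down 2 to 10 — 6 moves in all.
Check: order respected (8 at step 1, 2 at step 4); 6 moves as required.

4 - 8 - 7 - 3 - 2 - 6 - 10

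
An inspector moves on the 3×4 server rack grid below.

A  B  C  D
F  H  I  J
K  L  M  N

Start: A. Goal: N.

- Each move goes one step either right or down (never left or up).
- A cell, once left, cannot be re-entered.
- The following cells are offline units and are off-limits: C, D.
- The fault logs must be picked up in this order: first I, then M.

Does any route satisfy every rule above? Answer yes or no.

One route that works: A → F → H → I → M → N.

yes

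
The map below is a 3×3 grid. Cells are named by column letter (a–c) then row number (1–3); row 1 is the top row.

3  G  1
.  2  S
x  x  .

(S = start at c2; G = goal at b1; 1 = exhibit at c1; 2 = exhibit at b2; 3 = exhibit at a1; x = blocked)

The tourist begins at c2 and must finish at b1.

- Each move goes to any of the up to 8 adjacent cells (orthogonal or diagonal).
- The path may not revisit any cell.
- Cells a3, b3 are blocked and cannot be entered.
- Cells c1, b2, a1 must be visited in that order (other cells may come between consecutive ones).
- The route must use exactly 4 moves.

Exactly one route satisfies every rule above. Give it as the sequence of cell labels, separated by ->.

The waypoints must appear in the order c1, b2, a1, with no cell reused.
Route from c2: up to c1, down-left to b2, up-left to a1, right to b1 — 4 moves in all.
Check: order respected (1 at step 1, 2 at step 2, 3 at step 3); 4 moves as required.

c2 -> c1 -> b2 -> a1 -> b1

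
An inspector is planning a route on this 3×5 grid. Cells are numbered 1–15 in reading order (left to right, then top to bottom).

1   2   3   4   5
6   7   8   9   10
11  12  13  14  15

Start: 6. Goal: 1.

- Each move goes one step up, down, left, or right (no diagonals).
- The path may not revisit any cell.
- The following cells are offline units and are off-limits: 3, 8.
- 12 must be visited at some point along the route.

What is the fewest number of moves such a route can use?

Any route passes through 12 somewhere between 6 and 1. Summing Manhattan distances along the two legs (6 → 12 → 1) gives a lower bound of 2 + 3 = 5 moves.
A route of 5 moves achieves this: 6 → 11 → 12 → 7 → 2 → 1.
Since 5 matches the lower bound, it is optimal.

5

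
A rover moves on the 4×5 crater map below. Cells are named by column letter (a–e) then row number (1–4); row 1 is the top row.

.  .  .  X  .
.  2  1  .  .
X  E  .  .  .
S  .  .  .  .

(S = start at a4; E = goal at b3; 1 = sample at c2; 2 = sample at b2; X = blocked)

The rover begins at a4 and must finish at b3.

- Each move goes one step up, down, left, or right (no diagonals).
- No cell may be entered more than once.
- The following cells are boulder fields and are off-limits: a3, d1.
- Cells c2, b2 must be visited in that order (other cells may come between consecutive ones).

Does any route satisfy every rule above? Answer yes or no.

One route that works: a4 → b4 → c4 → c3 → c2 → b2 → b3.

yes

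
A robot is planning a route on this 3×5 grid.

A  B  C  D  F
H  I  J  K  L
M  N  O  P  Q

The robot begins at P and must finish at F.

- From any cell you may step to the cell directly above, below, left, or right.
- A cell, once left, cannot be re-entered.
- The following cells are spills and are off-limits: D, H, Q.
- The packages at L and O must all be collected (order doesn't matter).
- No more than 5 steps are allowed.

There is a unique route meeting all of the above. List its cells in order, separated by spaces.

P O J K L F

The 5-move cap with required stops at L, O leaves no slack for detours.
Route from P: left 1 to O, up 1 to J, right 2 to L, up 1 to F — 5 moves in all.
Check: all required cells visited; 5 ≤ 5 moves.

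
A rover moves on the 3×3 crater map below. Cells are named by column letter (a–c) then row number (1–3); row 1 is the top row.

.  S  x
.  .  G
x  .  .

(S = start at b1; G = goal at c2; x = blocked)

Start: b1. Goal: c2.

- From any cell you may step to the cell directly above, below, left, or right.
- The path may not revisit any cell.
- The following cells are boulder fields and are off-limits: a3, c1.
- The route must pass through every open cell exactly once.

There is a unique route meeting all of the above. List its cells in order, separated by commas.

b1, a1, a2, b2, b3, c3, c2

Need to visit all 7 open cells exactly once, starting at b1 and ending at c2.
Route from b1: left to a1, down to a2, right to b2, down to b3, right to c3, up to c2 — 6 moves in all.
Check: all 7 open cells covered.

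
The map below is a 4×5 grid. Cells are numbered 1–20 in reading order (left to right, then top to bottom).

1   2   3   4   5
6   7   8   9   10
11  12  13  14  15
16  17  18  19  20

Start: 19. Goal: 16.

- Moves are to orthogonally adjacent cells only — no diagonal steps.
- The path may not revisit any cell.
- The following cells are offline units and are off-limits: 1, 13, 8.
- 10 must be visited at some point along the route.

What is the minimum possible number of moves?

Any route passes through 10 somewhere between 19 and 16. Summing Manhattan distances along the two legs (19 → 10 → 16) gives a lower bound of 3 + 6 = 9 moves.
The shortest route satisfying every rule uses 11 moves: 19 → 14 → 9 → 10 → 5 → 4 → 3 → 2 → 7 → 12 → 17 → 16.
The bound of 9 isn't tight here; checking systematically, no route of length 9 through 10 satisfies every constraint, so 11 is the minimum.

11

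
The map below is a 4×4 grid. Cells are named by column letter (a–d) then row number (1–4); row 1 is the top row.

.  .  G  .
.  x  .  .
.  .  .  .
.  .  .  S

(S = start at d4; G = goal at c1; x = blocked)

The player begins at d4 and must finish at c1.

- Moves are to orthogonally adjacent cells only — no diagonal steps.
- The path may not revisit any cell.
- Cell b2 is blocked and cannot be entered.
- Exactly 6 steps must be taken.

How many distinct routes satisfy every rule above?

Need simple routes of exactly 6 moves from d4 to c1 (Manhattan distance 4, so 1 moves are spent on a detour and 1 undoing it).
Enumerating: d4 d3 c3 c2 d2 d1 c1 | d4 c4 c3 c2 d2 d1 c1 | d4 c4 c3 d3 d2 d1 c1 | d4 c4 c3 d3 d2 c2 c1 | d4 c4 b4 b3 c3 c2 c1.
That gives 5 routes.

5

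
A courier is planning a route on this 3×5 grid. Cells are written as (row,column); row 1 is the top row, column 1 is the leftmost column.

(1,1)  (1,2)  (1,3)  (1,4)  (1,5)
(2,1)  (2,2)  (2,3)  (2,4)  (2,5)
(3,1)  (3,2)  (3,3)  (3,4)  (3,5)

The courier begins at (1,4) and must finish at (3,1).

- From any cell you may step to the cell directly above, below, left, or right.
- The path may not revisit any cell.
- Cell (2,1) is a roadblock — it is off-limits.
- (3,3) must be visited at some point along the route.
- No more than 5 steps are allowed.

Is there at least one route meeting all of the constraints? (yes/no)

yes

One route that works: (1,4) → (2,4) → (3,4) → (3,3) → (3,2) → (3,1).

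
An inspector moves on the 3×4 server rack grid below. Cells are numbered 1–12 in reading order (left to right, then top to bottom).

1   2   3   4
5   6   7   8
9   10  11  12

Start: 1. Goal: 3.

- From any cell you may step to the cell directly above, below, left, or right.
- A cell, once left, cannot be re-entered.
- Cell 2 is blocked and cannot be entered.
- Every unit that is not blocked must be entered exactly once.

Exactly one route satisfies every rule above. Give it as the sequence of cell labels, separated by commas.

Need to visit all 11 open cells exactly once, starting at 1 and ending at 3.
Cell 4 has only two open neighbours (8 and 3), so the path must pass straight through it: one of those is the cell it's entered from and the other is where it exits.
Route from 1: 2× down (reaching 9), right to 10, up to 6, right to 7, down to 11, right to 12, 2× up (reaching 4), left to 3 — 10 moves in all.
Check: all 11 open cells covered.

1, 5, 9, 10, 6, 7, 11, 12, 8, 4, 3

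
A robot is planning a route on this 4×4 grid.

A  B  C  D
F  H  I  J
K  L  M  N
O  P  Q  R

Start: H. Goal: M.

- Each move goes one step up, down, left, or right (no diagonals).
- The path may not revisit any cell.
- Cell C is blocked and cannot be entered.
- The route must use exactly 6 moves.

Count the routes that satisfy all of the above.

7

Need simple routes of exactly 6 moves from H to M (Manhattan distance 2, so 2 moves are spent on a detour and 2 undoing it).
Enumerating: H B A F K L M | H L P Q R N M | H L K O P Q M | H F K O P L M | H F K O P Q M | H F K L P Q M | H I J N R Q M.
That gives 7 routes.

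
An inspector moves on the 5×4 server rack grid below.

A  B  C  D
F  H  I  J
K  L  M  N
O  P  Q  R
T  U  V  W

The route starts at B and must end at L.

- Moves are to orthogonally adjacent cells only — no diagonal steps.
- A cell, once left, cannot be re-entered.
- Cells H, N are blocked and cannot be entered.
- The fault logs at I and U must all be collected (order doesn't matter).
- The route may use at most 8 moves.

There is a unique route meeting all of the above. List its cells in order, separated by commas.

B, C, I, M, Q, V, U, P, L

The 8-move cap with required stops at I, U leaves no slack for detours.
Route from B: right to C, 4× down (reaching V), left to U, 2× up (reaching L) — 8 moves in all.
Check: all required cells visited; 8 ≤ 8 moves.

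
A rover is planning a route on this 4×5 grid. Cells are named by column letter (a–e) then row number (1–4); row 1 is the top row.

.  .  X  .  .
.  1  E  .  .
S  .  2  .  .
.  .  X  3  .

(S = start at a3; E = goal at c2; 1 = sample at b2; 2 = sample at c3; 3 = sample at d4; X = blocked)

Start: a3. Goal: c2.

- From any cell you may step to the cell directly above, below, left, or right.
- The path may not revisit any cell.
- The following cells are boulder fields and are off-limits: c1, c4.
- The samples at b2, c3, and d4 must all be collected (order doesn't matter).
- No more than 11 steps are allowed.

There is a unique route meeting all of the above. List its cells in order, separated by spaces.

a3 a2 b2 b3 c3 d3 d4 e4 e3 e2 d2 c2

The 11-move cap with required stops at b2, c3, d4 leaves no slack for detours.
Route from a3: up to a2, right to b2, down to b3, 2× right (reaching d3), down to d4, right to e4, 2× up (reaching e2), 2× left (reaching c2) — 11 moves in all.
Check: all required cells visited; 11 ≤ 11 moves.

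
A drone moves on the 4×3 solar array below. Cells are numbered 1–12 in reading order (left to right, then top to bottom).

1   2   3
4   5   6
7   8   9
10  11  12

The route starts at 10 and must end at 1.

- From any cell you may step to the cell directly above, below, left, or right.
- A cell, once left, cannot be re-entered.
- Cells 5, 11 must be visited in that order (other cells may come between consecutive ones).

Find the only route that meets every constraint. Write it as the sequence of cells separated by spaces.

10 7 4 5 8 11 12 9 6 3 2 1

The waypoints must appear in the order 5, 11, with no cell reused.
Route from 10: up 2 to 4, right 1 to 5, down 2 to 11, right 1 to 12, up 3 to 3, left 2 to 1 — 11 moves in all.
Check: order respected (5 at step 3, 11 at step 5).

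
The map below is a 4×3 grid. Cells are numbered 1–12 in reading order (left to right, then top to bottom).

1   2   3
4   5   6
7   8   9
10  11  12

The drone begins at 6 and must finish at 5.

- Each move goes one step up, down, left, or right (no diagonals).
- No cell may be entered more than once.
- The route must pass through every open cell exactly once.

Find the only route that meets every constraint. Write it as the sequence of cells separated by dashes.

Need to visit all 12 open cells exactly once, starting at 6 and ending at 5.
Route from 6: up to 3, 2× left (reaching 1), 3× down (reaching 10), 2× right (reaching 12), up to 9, left to 8, up to 5 — 11 moves in all.
Check: all 12 open cells covered.

6 - 3 - 2 - 1 - 4 - 7 - 10 - 11 - 12 - 9 - 8 - 5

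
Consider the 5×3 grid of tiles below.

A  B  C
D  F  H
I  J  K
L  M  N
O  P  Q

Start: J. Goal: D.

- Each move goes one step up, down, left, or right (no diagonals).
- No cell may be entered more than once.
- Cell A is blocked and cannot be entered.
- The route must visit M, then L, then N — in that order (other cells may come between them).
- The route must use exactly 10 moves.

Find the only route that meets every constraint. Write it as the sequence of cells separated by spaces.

The waypoints must appear in the order M, L, N, with no cell reused.
Route from J: down 1 to M, left 1 to L, down 1 to O, right 2 to Q, up 3 to H, left 2 to D — 10 moves in all.
Check: order respected (M at step 1, L at step 2, N at step 6); 10 moves as required.

J M L O P Q N K H F D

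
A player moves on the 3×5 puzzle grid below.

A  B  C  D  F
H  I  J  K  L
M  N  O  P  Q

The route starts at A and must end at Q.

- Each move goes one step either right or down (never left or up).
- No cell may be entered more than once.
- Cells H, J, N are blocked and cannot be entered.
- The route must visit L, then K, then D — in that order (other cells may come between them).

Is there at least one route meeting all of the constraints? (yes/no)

K lies to the left of L, so going from L to K would need a leftward move — but moves only go right/down, so L cannot be visited before K.

no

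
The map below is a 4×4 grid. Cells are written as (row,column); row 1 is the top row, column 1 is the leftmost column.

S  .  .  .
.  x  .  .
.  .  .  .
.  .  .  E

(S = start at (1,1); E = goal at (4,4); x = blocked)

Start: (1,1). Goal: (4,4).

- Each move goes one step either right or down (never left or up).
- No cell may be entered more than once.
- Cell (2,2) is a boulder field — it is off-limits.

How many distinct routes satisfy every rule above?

A right/down-only route from (1,1) to (4,4) makes exactly 3 down-moves and 3 right-moves in some order.
With no other constraints that would be C(6,3) = 20 routes.
Subtract routes through each blocked cell (inclusion–exclusion for overlaps): − through (2,2): 12 → 8.
That gives 8 routes.

8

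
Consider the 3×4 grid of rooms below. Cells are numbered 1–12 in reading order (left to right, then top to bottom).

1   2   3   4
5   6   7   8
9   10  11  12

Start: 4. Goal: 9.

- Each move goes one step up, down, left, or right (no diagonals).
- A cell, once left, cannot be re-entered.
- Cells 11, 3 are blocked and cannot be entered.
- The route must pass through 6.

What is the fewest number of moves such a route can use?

5

Any route passes through 6 somewhere between 4 and 9. Summing Manhattan distances along the two legs (4 → 6 → 9) gives a lower bound of 3 + 2 = 5 moves.
A route of 5 moves achieves this: 4 → 8 → 7 → 6 → 10 → 9.
Since 5 matches the lower bound, it is optimal.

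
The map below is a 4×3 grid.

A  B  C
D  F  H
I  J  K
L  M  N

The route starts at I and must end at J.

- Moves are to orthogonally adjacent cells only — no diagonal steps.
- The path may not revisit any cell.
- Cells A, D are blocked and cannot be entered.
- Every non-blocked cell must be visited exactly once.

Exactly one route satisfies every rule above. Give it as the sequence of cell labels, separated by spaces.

Need to visit all 10 open cells exactly once, starting at I and ending at J.
Cell N has only two open neighbours (K and M), so the path must pass straight through it: one of those is the cell it's entered from and the other is where it exits.
Route from I: down 1 to L, right 2 to N, up 3 to C, left 1 to B, down 2 to J — 9 moves in all.
Check: all 10 open cells covered.

I L M N K H C B F J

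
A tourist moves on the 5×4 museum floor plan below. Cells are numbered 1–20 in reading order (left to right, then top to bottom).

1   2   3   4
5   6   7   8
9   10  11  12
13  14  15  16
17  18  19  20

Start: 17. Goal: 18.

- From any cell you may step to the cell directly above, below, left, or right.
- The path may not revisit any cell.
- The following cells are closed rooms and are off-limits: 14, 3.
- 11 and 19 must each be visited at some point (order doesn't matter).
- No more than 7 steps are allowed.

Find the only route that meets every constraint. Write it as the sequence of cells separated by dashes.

Any route must reach 11 and 19 and still end at 18 within 7 moves, so the order of the required stops is forced.
Route from 17: 2× up (reaching 9), 2× right (reaching 11), 2× down (reaching 19), left to 18 — 7 moves in all.
Check: all required cells visited; 7 ≤ 7 moves.

17 - 13 - 9 - 10 - 11 - 15 - 19 - 18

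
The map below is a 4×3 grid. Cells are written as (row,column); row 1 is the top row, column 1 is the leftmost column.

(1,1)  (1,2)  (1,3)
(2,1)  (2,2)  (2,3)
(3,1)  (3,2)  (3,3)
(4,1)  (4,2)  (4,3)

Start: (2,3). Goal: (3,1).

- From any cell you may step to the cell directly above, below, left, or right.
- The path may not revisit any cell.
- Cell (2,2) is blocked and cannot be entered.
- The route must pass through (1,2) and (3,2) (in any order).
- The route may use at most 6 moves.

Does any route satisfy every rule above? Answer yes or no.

Even ignoring the no-revisit rule, getting from (2,3) to (3,1), taking the cheapest ordering (2,3) → (1,2) → (3,2) → (3,1) needs at least 2 + 4 + 1 = 7 moves (fewest moves per leg, detouring around blocked cells), which exceeds the 6-move limit.

no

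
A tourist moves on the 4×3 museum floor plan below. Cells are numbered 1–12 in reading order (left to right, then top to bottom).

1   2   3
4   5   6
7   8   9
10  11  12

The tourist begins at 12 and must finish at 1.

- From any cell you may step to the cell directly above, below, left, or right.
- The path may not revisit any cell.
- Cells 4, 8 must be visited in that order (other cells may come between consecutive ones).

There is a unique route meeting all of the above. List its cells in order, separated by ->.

The waypoints must appear in the order 4, 8, with no cell reused.
Route from 12: 2× left (reaching 10), 2× up (reaching 4), right to 5, down to 8, right to 9, 2× up (reaching 3), 2× left (reaching 1) — 11 moves in all.
Check: order respected (4 at step 4, 8 at step 6).

12 -> 11 -> 10 -> 7 -> 4 -> 5 -> 8 -> 9 -> 6 -> 3 -> 2 -> 1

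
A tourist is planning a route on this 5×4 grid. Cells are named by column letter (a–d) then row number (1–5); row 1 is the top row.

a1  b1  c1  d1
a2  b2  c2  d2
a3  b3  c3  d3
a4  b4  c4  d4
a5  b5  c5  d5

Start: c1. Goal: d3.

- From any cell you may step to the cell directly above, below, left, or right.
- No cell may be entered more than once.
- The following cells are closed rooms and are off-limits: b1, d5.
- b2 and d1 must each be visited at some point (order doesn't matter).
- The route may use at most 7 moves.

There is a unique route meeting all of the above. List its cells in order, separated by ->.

c1 -> d1 -> d2 -> c2 -> b2 -> b3 -> c3 -> d3

The 7-move cap with required stops at b2, d1 leaves no slack for detours.
Route from c1: right to d1, down to d2, 2× left (reaching b2), down to b3, 2× right (reaching d3) — 7 moves in all.
Check: all required cells visited; 7 ≤ 7 moves.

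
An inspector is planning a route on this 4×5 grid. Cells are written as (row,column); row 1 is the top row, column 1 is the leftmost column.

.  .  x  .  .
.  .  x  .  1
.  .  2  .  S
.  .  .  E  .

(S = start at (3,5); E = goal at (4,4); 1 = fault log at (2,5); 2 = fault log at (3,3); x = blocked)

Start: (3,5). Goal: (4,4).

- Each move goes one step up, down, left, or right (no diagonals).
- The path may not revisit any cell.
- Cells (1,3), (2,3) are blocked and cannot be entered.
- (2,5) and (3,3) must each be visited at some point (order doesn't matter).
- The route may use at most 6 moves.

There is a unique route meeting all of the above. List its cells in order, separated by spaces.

Any route must reach (2,5) and (3,3) and still end at (4,4) within 6 moves, so the order of the required stops is forced.
Route from (3,5): up 1 to (2,5), left 1 to (2,4), down 1 to (3,4), left 1 to (3,3), down 1 to (4,3), right 1 to (4,4) — 6 moves in all.
Check: all required cells visited; 6 ≤ 6 moves.

(3,5) (2,5) (2,4) (3,4) (3,3) (4,3) (4,4)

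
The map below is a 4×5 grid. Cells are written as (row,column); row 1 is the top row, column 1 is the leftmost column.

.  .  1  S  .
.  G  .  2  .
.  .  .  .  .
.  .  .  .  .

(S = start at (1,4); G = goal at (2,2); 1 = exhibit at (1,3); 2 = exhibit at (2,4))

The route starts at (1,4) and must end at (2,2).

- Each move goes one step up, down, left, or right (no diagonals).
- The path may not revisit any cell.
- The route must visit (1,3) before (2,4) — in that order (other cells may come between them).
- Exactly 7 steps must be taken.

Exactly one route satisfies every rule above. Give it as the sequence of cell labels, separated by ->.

The waypoints must appear in the order (1,3), (2,4), with no cell reused.
Route from (1,4): left to (1,3), down to (2,3), right to (2,4), down to (3,4), 2× left (reaching (3,2)), up to (2,2) — 7 moves in all.
Check: order respected (1 at step 1, 2 at step 3); 7 moves as required.

(1,4) -> (1,3) -> (2,3) -> (2,4) -> (3,4) -> (3,3) -> (3,2) -> (2,2)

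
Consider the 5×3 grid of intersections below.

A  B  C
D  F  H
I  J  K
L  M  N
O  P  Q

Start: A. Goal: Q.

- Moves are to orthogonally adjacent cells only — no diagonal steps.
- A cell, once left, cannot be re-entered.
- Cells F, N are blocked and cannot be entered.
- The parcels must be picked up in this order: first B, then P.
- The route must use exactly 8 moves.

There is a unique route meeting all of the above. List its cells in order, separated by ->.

The waypoints must appear in the order B, P, with no cell reused.
Route from A: 2× right (reaching C), 2× down (reaching K), left to J, 2× down (reaching P), right to Q — 8 moves in all.
Check: order respected (B at step 1, P at step 7); 8 moves as required.

A -> B -> C -> H -> K -> J -> M -> P -> Q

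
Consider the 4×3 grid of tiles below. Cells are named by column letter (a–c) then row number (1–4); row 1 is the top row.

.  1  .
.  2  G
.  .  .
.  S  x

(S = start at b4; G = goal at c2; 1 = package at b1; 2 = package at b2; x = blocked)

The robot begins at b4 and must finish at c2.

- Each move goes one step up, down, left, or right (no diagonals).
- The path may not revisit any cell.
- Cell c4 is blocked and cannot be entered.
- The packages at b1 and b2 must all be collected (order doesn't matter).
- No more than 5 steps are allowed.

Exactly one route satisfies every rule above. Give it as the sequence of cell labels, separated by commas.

b4, b3, b2, b1, c1, c2

The budget equals the shortest possible length, so every move has to be on a shortest route through the required cells.
Route from b4: 3× up (reaching b1), right to c1, down to c2 — 5 moves in all.
Check: all required cells visited; 5 ≤ 5 moves.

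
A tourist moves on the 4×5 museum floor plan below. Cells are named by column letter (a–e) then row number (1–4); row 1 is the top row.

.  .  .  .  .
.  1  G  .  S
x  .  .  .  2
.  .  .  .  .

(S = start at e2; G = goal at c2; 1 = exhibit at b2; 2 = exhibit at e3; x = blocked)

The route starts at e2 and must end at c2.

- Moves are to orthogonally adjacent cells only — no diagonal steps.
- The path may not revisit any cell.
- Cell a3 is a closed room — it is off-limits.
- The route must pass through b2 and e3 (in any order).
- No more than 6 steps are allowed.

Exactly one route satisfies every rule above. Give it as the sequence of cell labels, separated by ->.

e2 -> e3 -> d3 -> c3 -> b3 -> b2 -> c2

The 6-move cap with required stops at b2, e3 leaves no slack for detours.
Route from e2: down to e3, 3× left (reaching b3), up to b2, right to c2 — 6 moves in all.
Check: all required cells visited; 6 ≤ 6 moves.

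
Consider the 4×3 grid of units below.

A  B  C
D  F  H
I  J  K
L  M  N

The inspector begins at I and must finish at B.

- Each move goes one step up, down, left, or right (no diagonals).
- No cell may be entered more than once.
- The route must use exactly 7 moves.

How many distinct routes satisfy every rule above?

Need simple routes of exactly 7 moves from I to B (Manhattan distance 3, so 2 moves are spent on a detour and 2 undoing it).
Branch systematically from the start, pruning whenever the remaining move budget drops below the Manhattan distance to B or differs from it in parity. Grouping the completions by first move — via D: 1; via L: 7; via J: 3 — and summing: 1 + 7 + 3 = 11.
That gives 11 routes.

11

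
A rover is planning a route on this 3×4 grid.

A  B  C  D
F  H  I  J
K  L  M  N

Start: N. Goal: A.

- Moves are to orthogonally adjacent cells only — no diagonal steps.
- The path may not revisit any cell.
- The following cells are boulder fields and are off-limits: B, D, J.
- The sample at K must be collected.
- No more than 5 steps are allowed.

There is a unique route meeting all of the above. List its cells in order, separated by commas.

Any route must reach K and still end at A within 5 moves, so the order of the required stops is forced.
Route from N: 3× left (reaching K), 2× up (reaching A) — 5 moves in all.
Check: all required cells visited; 5 ≤ 5 moves.

N, M, L, K, F, A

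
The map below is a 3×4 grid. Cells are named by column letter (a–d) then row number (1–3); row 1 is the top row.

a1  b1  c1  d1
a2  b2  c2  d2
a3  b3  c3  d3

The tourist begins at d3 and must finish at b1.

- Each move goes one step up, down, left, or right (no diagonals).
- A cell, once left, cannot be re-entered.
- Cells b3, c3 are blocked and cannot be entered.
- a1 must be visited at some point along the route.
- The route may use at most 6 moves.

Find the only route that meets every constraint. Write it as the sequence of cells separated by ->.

d3 -> d2 -> c2 -> b2 -> a2 -> a1 -> b1

The budget equals the shortest possible length, so every move has to be on a shortest route through the required cells.
Route from d3: up 1 to d2, left 3 to a2, up 1 to a1, right 1 to b1 — 6 moves in all.
Check: all required cells visited; 6 ≤ 6 moves.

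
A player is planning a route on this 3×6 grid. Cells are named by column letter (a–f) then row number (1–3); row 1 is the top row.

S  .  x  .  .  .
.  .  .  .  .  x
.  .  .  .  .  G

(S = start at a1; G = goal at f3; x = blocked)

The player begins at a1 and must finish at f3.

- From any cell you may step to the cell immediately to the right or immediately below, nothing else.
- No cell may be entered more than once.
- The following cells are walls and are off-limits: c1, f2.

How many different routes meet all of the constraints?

9

A right/down-only route from a1 to f3 makes exactly 2 down-moves and 5 right-moves in some order.
With no other constraints that would be C(7,2) = 21 routes.
Subtract routes through each blocked cell (inclusion–exclusion for overlaps): − through c1: 10 − through f2: 6 + through c1&f2: 4 → 9.
That gives 9 routes.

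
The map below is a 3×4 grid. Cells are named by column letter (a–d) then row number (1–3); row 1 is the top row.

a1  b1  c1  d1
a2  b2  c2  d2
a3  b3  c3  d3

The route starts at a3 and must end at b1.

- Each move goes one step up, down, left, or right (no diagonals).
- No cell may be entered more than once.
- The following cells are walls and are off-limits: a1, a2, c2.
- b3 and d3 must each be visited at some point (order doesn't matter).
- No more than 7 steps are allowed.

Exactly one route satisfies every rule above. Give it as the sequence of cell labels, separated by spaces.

a3 b3 c3 d3 d2 d1 c1 b1

The budget equals the shortest possible length, so every move has to be on a shortest route through the required cells.
Route from a3: right 3 to d3, up 2 to d1, left 2 to b1 — 7 moves in all.
Check: all required cells visited; 7 ≤ 7 moves.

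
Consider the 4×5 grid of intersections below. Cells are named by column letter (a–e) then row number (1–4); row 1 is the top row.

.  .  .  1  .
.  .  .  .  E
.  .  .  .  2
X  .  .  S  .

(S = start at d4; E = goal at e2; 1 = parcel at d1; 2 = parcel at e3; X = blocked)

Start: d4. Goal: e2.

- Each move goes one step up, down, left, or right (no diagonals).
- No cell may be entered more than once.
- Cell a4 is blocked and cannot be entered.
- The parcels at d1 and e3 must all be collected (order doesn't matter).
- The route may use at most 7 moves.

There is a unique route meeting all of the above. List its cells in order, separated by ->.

d4 -> e4 -> e3 -> d3 -> d2 -> d1 -> e1 -> e2

The budget equals the shortest possible length, so every move has to be on a shortest route through the required cells.
Route from d4: right 1 to e4, up 1 to e3, left 1 to d3, up 2 to d1, right 1 to e1, down 1 to e2 — 7 moves in all.
Check: all required cells visited; 7 ≤ 7 moves.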